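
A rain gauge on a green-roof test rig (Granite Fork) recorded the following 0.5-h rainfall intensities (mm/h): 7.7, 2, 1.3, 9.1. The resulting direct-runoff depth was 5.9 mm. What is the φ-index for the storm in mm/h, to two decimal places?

Only the 2 blocks with intensity above φ contribute runoff: 7.7, 9.1 mm/h.
Σ(I−φ)·Δt = d  ⇒  (7.7+9.1 − 2φ)·0.5 = 5.9
φ = (16.80 − 5.9/0.5) / 2 = 2.50 mm/h.

φ ≈ 2.50 mm/h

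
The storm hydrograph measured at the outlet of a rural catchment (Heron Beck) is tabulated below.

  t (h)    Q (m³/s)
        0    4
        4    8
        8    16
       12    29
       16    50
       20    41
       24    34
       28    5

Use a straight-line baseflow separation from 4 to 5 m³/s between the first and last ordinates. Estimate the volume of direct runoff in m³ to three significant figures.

V ≈ 2.17 × 10^6 m³

Direct-runoff ordinates (Q − Q_b): 0.00, 3.86, 11.71, 24.57, 45.43, 36.29, 29.14, 0.00 m³/s.
ΣQ_DR = 151.0 m³/s.
With Δt = 4 h = 14400 s, V = ΣQ_DR · Δt = 151.0 × 14400 = 2.17 × 10^6 m³.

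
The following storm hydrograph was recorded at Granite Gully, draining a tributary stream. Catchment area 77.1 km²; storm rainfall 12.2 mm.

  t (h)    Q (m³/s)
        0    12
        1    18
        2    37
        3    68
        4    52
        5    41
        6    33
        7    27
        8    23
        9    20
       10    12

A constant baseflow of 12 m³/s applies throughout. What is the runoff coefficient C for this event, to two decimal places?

C ≈ 0.81

ΣQ_DR = 211.0 m³/s; V = ΣQ_DR·Δt = 7.596 × 10^5 m³.
Runoff depth d = V / A = 9.852 mm.
C = d / P = 9.852 / 12.2 = 0.81.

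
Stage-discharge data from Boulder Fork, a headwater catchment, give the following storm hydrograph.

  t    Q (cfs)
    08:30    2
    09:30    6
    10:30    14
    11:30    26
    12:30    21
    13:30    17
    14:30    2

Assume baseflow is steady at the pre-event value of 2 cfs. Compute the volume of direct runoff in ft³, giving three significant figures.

V ≈ 2.66 × 10^5 ft³

Direct-runoff ordinates (Q − Q_b): 0.0, 4.0, 12.0, 24.0, 19.0, 15.0, 0.0 cfs.
ΣQ_DR = 74.00 cfs.
With Δt = 1 h = 3600 s, V = ΣQ_DR · Δt = 74.00 × 3600 = 2.66 × 10^5 ft³.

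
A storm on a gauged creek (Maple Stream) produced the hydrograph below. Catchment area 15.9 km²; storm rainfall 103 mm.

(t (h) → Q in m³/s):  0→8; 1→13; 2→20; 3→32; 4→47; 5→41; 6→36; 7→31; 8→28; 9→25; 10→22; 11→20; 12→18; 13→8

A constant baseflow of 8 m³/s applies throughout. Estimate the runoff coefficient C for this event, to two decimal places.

C ≈ 0.52

ΣQ_DR = 237.0 m³/s; V = ΣQ_DR·Δt = 8.532 × 10^5 m³.
Runoff depth d = V / A = 53.66 mm.
C = d / P = 53.66 / 103 = 0.52.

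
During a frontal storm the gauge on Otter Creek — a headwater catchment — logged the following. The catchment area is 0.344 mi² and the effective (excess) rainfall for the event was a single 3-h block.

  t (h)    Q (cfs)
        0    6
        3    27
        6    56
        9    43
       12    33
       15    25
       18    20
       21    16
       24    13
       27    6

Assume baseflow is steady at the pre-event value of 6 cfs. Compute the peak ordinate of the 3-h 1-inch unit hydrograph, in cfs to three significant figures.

Direct runoff: 0.0, 21.0, 50.0, 37.0, 27.0, 19.0, 14.0, 10.0, 7.0, 0.0 cfs; ΣQ_DR = 185.0 cfs, peak = 50.0 cfs.
Runoff depth d = ΣQ_DR·Δt / A = 185.0 × 10800 / (0.344 mi²) = 2.500 in.
The 1-inch UH is the DRH scaled by (1 in)/d, so U_p = 50.0 × 1/2.500 = 20.0 cfs.

U_p ≈ 20.0 cfs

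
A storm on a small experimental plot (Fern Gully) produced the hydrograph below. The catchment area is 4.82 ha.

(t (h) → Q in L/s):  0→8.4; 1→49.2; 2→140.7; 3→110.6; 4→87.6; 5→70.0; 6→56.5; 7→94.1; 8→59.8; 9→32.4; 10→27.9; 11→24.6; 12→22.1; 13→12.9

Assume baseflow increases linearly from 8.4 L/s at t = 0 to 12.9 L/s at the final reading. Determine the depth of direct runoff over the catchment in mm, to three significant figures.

Direct runoff: 0.00, 40.45, 131.61, 101.16, 77.82, 59.87, 46.02, 83.28, 48.63, 20.88, 16.04, 12.39, 9.55, 0.00 L/s; ΣQ_DR = 647.7 L/s.
V = ΣQ_DR · Δt = 647.7 × 3600 s = 2.332 × 10^6 L.
Over A = 4.82 ha, depth = V / A = 48.4 mm.

d ≈ 48.4 mm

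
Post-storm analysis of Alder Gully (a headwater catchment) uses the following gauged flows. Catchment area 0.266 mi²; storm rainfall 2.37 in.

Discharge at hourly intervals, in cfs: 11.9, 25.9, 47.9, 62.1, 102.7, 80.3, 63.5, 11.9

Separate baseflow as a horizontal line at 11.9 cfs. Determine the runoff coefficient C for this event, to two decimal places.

C ≈ 0.76

ΣQ_DR = 311.0 cfs; V = ΣQ_DR·Δt = 1.120 × 10^6 ft³.
Runoff depth d = V / A = 1.812 in.
C = d / P = 1.812 / 2.37 = 0.76.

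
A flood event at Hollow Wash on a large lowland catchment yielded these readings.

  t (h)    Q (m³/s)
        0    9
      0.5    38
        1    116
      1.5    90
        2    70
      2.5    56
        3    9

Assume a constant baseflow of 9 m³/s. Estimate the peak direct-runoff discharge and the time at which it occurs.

Subtracting baseflow gives direct-runoff ordinates: 0.0, 29.0, 107.0, 81.0, 61.0, 47.0, 0.0 m³/s.
The maximum is 107.0 m³/s, occurring at the reading for t = 1 h.

Q_p = 107.0 m³/s at t = 1 h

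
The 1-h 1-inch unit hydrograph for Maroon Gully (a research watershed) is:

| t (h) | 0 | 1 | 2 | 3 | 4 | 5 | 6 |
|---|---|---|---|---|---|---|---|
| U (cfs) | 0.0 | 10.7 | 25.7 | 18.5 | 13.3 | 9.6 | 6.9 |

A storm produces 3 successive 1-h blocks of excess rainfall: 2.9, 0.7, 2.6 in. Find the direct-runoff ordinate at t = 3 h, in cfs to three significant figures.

By discrete convolution, Q_j = Σ (P_i / 1 in) · U_{j−i}.
At t = 3 h (j=3): Q = (2.9/1)·18.5 + (0.7/1)·25.7 + (2.6/1)·10.7 = 99.5 cfs.

Q ≈ 99.5 cfs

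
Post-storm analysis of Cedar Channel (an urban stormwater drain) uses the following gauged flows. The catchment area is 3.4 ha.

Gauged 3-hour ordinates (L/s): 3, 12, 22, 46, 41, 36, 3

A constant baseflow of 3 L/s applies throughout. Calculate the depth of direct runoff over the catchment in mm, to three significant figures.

d ≈ 45.1 mm

Direct runoff: 0.0, 9.0, 19.0, 43.0, 38.0, 33.0, 0.0 L/s; ΣQ_DR = 142.0 L/s.
V = ΣQ_DR · Δt = 142.0 × 10800 s = 1.534 × 10^6 L.
Over A = 3.4 ha, depth = V / A = 45.1 mm.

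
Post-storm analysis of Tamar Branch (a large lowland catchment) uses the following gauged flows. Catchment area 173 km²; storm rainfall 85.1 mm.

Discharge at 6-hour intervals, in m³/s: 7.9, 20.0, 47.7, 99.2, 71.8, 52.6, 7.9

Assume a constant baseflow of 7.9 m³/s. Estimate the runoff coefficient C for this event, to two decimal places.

ΣQ_DR = 251.8 m³/s; V = ΣQ_DR·Δt = 5.439 × 10^6 m³.
Runoff depth d = V / A = 31.44 mm.
C = d / P = 31.44 / 85.1 = 0.37.

C ≈ 0.37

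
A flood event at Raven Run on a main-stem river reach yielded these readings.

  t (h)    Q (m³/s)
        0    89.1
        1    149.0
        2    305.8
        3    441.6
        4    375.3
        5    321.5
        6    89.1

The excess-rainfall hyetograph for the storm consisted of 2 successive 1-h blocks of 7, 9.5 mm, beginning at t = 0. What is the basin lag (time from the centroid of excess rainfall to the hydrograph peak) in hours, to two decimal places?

Centroid of excess rainfall: t_c = Σ P_i·t̄_i / ΣP_i = 1.0758 h (block centres at 0.5, 1.5 h).
Hydrograph peak occurs at t = 3 h, so basin lag t_L = 3 − 1.0758 = 1.92 h.

t_L ≈ 1.92 h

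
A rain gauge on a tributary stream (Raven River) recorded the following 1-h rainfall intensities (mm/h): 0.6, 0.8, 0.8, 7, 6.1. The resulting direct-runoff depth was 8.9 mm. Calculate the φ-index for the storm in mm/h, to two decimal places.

φ ≈ 2.10 mm/h

Only the 2 blocks with intensity above φ contribute runoff: 7, 6.1 mm/h.
Σ(I−φ)·Δt = d  ⇒  (7+6.1 − 2φ)·1 = 8.9
φ = (13.10 − 8.9/1) / 2 = 2.10 mm/h.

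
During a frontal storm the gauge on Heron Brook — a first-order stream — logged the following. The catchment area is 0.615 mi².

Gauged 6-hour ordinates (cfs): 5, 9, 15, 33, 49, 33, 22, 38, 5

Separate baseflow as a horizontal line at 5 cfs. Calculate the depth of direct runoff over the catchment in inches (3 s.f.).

d ≈ 2.48 in

Direct runoff: 0.0, 4.0, 10.0, 28.0, 44.0, 28.0, 17.0, 33.0, 0.0 cfs; ΣQ_DR = 164.0 cfs.
V = ΣQ_DR · Δt = 164.0 × 21600 s = 3.542 × 10^6 ft³.
Over A = 0.615 mi², depth = V / A = 2.48 in.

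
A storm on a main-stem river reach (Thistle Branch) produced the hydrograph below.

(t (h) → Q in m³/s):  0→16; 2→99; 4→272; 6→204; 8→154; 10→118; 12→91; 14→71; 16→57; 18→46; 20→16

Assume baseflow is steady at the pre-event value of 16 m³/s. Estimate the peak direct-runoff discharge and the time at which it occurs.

Q_p = 256.0 m³/s at t = 4 h

Subtracting baseflow gives direct-runoff ordinates: 0.0, 83.0, 256.0, 188.0, 138.0, 102.0, 75.0, 55.0, 41.0, 30.0, 0.0 m³/s.
The maximum is 256.0 m³/s, occurring at the reading for t = 4 h.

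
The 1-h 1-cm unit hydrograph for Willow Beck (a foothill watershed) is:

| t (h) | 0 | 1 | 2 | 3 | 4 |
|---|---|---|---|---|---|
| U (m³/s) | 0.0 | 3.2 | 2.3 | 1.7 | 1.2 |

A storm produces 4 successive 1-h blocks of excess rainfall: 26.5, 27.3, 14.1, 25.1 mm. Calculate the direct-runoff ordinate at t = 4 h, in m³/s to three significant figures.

By discrete convolution, Q_j = Σ (P_i / 10 mm) · U_{j−i}.
At t = 4 h (j=4): Q = (26.5/10)·1.2 + (27.3/10)·1.7 + (14.1/10)·2.3 + (25.1/10)·3.2 = 19.1 m³/s.

Q ≈ 19.1 m³/s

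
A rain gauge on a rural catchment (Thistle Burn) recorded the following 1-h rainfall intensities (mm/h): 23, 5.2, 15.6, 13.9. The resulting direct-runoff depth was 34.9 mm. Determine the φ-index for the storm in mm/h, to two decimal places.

φ ≈ 5.87 mm/h

Only the 3 blocks with intensity above φ contribute runoff: 23, 15.6, 13.9 mm/h.
Σ(I−φ)·Δt = d  ⇒  (23+15.6+13.9 − 3φ)·1 = 34.9
φ = (52.50 − 34.9/1) / 3 = 5.87 mm/h.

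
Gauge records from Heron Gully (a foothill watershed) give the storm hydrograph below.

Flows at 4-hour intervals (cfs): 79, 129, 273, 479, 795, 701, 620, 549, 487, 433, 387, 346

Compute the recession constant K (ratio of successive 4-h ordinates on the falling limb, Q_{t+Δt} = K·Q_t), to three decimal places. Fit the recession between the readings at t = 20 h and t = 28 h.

Using the recession-limb readings at t = 20 h and t = 28 h: Q falls from 701 to 549 cfs over 2 intervals.
K = (Q₂/Q₁)^(1/2) = (549/701)^(1/2) = 0.885.

K ≈ 0.885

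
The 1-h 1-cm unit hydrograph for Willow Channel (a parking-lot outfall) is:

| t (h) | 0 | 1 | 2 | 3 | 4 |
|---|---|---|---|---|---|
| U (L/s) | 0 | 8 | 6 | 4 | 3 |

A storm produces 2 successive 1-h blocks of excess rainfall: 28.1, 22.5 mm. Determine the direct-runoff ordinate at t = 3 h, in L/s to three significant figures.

By discrete convolution, Q_j = Σ (P_i / 10 mm) · U_{j−i}.
At t = 3 h (j=3): Q = (28.1/10)·4 + (22.5/10)·6 = 24.7 L/s.

Q ≈ 24.7 L/s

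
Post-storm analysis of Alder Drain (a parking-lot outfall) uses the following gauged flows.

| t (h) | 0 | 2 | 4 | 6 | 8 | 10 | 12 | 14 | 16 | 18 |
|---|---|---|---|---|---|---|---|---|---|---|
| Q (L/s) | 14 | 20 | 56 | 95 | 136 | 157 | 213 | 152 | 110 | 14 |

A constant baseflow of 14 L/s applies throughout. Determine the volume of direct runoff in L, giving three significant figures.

Direct-runoff ordinates (Q − Q_b): 0.0, 6.0, 42.0, 81.0, 122.0, 143.0, 199.0, 138.0, 96.0, 0.0 L/s.
ΣQ_DR = 827.0 L/s.
With Δt = 2 h = 7200 s, V = ΣQ_DR · Δt = 827.0 × 7200 = 5.95 × 10^6 L.

V ≈ 5.95 × 10^6 L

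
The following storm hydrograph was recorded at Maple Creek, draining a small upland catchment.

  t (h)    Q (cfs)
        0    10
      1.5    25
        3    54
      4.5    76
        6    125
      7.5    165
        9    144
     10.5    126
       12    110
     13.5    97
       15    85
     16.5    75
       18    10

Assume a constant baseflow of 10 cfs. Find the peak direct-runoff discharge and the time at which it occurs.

Subtracting baseflow gives direct-runoff ordinates: 0.0, 15.0, 44.0, 66.0, 115.0, 155.0, 134.0, 116.0, 100.0, 87.0, 75.0, 65.0, 0.0 cfs.
The maximum is 155.0 cfs, occurring at the reading for t = 7.5 h.

Q_p = 155.0 cfs at t = 7.5 h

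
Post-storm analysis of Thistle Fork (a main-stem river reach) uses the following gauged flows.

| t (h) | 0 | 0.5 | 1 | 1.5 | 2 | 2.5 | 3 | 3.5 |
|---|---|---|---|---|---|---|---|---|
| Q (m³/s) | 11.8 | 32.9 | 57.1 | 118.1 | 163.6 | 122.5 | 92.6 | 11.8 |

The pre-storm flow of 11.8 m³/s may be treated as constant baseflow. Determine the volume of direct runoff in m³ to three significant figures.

V ≈ 9.29 × 10^5 m³

Direct-runoff ordinates (Q − Q_b): 0.0, 21.1, 45.3, 106.3, 151.8, 110.7, 80.8, 0.0 m³/s.
ΣQ_DR = 516.0 m³/s.
With Δt = 0.5 h = 1800 s, V = ΣQ_DR · Δt = 516.0 × 1800 = 9.29 × 10^5 m³.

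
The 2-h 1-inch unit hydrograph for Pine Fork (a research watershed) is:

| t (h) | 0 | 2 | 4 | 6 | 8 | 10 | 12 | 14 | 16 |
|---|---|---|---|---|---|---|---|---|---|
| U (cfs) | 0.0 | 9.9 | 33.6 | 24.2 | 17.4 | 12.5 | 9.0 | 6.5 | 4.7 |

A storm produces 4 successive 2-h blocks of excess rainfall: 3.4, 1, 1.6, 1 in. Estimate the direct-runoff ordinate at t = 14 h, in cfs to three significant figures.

By discrete convolution, Q_j = Σ (P_i / 1 in) · U_{j−i}.
At t = 14 h (j=7): Q = (3.4/1)·6.5 + (1/1)·9.0 + (1.6/1)·12.5 + (1/1)·17.4 = 68.5 cfs.

Q ≈ 68.5 cfs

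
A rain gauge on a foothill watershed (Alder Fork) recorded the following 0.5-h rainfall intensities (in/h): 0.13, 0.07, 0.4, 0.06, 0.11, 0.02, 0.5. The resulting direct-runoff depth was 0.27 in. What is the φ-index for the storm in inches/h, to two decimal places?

φ ≈ 0.18 in/h

Only the 2 blocks with intensity above φ contribute runoff: 0.4, 0.5 in/h.
Σ(I−φ)·Δt = d  ⇒  (0.4+0.5 − 2φ)·0.5 = 0.27
φ = (0.9000 − 0.27/0.5) / 2 = 0.18 in/h.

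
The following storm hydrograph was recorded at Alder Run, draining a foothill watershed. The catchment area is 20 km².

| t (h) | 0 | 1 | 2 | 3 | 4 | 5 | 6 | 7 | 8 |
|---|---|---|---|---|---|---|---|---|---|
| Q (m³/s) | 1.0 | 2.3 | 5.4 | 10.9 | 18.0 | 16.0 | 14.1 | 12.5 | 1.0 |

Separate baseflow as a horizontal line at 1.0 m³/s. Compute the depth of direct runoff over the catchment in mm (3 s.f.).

Direct runoff: 0.0, 1.3, 4.4, 9.9, 17.0, 15.0, 13.1, 11.5, 0.0 m³/s; ΣQ_DR = 72.20 m³/s.
V = ΣQ_DR · Δt = 72.20 × 3600 s = 2.599 × 10^5 m³.
Over A = 20 km², depth = V / A = 13.0 mm.

d ≈ 13.0 mm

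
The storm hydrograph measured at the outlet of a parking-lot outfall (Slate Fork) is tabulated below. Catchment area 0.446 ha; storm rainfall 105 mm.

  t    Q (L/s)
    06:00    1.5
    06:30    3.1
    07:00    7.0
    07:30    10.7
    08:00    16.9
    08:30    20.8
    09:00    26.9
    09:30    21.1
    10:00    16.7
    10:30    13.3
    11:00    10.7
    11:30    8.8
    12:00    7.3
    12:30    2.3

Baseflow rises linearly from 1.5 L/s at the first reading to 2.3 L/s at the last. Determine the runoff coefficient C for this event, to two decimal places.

ΣQ_DR = 140.5 L/s; V = ΣQ_DR·Δt = 2.529 × 10^5 L.
Runoff depth d = V / A = 56.70 mm.
C = d / P = 56.70 / 105 = 0.54.

C ≈ 0.54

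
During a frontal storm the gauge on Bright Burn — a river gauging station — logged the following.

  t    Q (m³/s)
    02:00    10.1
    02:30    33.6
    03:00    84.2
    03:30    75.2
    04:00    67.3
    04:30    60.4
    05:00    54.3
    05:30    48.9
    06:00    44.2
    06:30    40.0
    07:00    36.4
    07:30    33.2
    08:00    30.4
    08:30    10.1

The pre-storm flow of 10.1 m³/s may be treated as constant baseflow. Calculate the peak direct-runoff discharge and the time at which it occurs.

Subtracting baseflow gives direct-runoff ordinates: 0.0, 23.5, 74.1, 65.1, 57.2, 50.3, 44.2, 38.8, 34.1, 29.9, 26.3, 23.1, 20.3, 0.0 m³/s.
The maximum is 74.1 m³/s, occurring at the reading for t = 03:00.

Q_p = 74.1 m³/s at t = 03:00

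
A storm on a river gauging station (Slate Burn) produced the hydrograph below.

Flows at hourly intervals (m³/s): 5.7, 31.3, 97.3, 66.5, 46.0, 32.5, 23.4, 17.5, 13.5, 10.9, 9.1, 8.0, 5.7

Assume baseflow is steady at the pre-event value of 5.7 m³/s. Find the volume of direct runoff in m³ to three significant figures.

Direct-runoff ordinates (Q − Q_b): 0.0, 25.6, 91.6, 60.8, 40.3, 26.8, 17.7, 11.8, 7.8, 5.2, 3.4, 2.3, 0.0 m³/s.
ΣQ_DR = 293.3 m³/s.
With Δt = 1 h = 3600 s, V = ΣQ_DR · Δt = 293.3 × 3600 = 1.06 × 10^6 m³.

V ≈ 1.06 × 10^6 m³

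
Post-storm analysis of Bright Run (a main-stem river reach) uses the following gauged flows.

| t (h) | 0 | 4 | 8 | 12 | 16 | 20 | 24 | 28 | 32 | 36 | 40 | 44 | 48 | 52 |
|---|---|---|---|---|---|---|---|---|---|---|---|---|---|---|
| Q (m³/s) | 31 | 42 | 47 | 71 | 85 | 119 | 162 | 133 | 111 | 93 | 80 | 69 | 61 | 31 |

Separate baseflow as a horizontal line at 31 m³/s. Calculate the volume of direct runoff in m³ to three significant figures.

Direct-runoff ordinates (Q − Q_b): 0.0, 11.0, 16.0, 40.0, 54.0, 88.0, 131.0, 102.0, 80.0, 62.0, 49.0, 38.0, 30.0, 0.0 m³/s.
ΣQ_DR = 701.0 m³/s.
With Δt = 4 h = 14400 s, V = ΣQ_DR · Δt = 701.0 × 14400 = 1.01 × 10^7 m³.

V ≈ 1.01 × 10^7 m³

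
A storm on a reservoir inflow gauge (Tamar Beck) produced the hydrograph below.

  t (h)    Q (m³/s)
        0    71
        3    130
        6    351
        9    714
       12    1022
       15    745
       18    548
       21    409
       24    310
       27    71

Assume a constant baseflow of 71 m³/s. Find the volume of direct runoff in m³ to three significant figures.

V ≈ 3.95 × 10^7 m³

Direct-runoff ordinates (Q − Q_b): 0.0, 59.0, 280.0, 643.0, 951.0, 674.0, 477.0, 338.0, 239.0, 0.0 m³/s.
ΣQ_DR = 3661 m³/s.
With Δt = 3 h = 10800 s, V = ΣQ_DR · Δt = 3661 × 10800 = 3.95 × 10^7 m³.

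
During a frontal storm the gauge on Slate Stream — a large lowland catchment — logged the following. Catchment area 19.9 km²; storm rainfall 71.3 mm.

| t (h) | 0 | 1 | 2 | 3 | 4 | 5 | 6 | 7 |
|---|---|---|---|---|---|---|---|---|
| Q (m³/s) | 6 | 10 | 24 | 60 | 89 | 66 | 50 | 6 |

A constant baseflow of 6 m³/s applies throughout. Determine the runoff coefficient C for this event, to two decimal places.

ΣQ_DR = 263.0 m³/s; V = ΣQ_DR·Δt = 9.468 × 10^5 m³.
Runoff depth d = V / A = 47.58 mm.
C = d / P = 47.58 / 71.3 = 0.67.

C ≈ 0.67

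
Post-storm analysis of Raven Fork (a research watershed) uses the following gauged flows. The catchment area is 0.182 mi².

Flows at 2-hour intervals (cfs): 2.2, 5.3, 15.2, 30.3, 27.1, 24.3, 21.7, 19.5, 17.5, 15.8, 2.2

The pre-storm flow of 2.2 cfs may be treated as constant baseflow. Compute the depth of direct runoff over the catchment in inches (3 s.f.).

d ≈ 2.67 in

Direct runoff: 0.0, 3.1, 13.0, 28.1, 24.9, 22.1, 19.5, 17.3, 15.3, 13.6, 0.0 cfs; ΣQ_DR = 156.9 cfs.
V = ΣQ_DR · Δt = 156.9 × 7200 s = 1.130 × 10^6 ft³.
Over A = 0.182 mi², depth = V / A = 2.67 in.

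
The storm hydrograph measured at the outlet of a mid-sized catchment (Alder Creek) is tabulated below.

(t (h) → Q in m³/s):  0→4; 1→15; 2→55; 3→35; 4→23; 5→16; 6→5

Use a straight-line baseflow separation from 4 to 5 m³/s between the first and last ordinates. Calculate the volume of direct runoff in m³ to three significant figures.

V ≈ 4.37 × 10^5 m³

Direct-runoff ordinates (Q − Q_b): 0.00, 10.83, 50.67, 30.50, 18.33, 11.17, 0.00 m³/s.
ΣQ_DR = 121.5 m³/s.
With Δt = 1 h = 3600 s, V = ΣQ_DR · Δt = 121.5 × 3600 = 4.37 × 10^5 m³.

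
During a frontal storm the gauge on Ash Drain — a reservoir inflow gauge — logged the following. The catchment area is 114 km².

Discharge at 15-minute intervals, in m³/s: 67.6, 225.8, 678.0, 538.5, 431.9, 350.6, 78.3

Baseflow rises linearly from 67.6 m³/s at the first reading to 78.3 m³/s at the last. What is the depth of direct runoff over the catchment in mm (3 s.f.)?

Direct runoff: 0.00, 156.42, 606.83, 465.55, 357.17, 274.08, 0.00 m³/s; ΣQ_DR = 1860 m³/s.
V = ΣQ_DR · Δt = 1860 × 900 s = 1.674 × 10^6 m³.
Over A = 114 km², depth = V / A = 14.7 mm.

d ≈ 14.7 mm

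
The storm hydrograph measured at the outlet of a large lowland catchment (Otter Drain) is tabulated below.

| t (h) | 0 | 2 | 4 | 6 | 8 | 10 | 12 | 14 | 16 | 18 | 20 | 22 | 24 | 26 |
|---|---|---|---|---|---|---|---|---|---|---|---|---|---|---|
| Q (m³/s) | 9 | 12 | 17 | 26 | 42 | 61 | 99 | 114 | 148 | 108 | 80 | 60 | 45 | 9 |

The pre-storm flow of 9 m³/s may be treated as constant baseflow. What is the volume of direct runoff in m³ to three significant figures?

V ≈ 5.07 × 10^6 m³

Direct-runoff ordinates (Q − Q_b): 0.0, 3.0, 8.0, 17.0, 33.0, 52.0, 90.0, 105.0, 139.0, 99.0, 71.0, 51.0, 36.0, 0.0 m³/s.
ΣQ_DR = 704.0 m³/s.
With Δt = 2 h = 7200 s, V = ΣQ_DR · Δt = 704.0 × 7200 = 5.07 × 10^6 m³.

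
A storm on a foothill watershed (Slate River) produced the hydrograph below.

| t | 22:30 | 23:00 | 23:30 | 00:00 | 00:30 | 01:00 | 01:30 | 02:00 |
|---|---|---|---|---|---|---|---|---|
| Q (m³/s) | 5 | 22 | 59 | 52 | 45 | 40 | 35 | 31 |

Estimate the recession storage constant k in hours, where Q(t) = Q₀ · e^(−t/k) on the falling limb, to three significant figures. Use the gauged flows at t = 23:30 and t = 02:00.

On the falling limb, Q drops from 59 to 31 m³/s between t = 23:30 and t = 02:00 (Δt = 2.5 h).
k = −Δt / ln(Q₂/Q₁) = −2.5 / ln(31/59) = 3.88 h.

k ≈ 3.88 h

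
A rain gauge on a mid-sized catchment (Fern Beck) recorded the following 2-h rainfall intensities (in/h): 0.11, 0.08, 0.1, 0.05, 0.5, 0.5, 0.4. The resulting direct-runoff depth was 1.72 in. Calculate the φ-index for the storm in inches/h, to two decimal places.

φ ≈ 0.18 in/h

Only the 3 blocks with intensity above φ contribute runoff: 0.5, 0.5, 0.4 in/h.
Σ(I−φ)·Δt = d  ⇒  (0.5+0.5+0.4 − 3φ)·2 = 1.72
φ = (1.400 − 1.72/2) / 3 = 0.18 in/h.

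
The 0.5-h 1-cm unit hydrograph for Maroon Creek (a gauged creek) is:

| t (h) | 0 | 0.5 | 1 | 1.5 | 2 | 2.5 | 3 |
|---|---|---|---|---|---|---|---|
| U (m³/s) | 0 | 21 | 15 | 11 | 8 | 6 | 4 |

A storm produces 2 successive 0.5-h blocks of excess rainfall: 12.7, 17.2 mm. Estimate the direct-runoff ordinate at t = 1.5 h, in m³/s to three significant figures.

Q ≈ 39.8 m³/s

By discrete convolution, Q_j = Σ (P_i / 10 mm) · U_{j−i}.
At t = 1.5 h (j=3): Q = (12.7/10)·11 + (17.2/10)·15 = 39.8 m³/s.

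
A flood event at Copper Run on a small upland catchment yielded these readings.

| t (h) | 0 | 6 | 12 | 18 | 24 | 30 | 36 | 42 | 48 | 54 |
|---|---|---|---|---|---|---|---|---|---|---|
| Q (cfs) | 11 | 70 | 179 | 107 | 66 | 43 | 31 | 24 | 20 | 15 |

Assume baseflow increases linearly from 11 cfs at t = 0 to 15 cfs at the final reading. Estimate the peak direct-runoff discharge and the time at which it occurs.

Subtracting baseflow gives direct-runoff ordinates: 0.00, 58.56, 167.11, 94.67, 53.22, 29.78, 17.33, 9.89, 5.44, 0.00 cfs.
The maximum is 167.11 cfs, occurring at the reading for t = 12 h.

Q_p = 167.11 cfs at t = 12 h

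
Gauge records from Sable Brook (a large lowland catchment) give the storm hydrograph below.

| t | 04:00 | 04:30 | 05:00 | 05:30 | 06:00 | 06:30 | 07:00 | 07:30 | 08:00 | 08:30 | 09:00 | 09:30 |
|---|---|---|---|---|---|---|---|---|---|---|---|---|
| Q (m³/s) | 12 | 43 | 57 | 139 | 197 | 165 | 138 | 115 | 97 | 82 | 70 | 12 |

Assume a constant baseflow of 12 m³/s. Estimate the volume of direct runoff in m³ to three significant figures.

Direct-runoff ordinates (Q − Q_b): 0.0, 31.0, 45.0, 127.0, 185.0, 153.0, 126.0, 103.0, 85.0, 70.0, 58.0, 0.0 m³/s.
ΣQ_DR = 983.0 m³/s.
With Δt = 0.5 h = 1800 s, V = ΣQ_DR · Δt = 983.0 × 1800 = 1.77 × 10^6 m³.

V ≈ 1.77 × 10^6 m³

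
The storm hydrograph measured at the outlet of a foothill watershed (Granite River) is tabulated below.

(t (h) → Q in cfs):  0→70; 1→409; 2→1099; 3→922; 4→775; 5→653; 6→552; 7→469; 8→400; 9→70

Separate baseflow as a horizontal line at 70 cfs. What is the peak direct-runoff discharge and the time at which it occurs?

Subtracting baseflow gives direct-runoff ordinates: 0.0, 339.0, 1029.0, 852.0, 705.0, 583.0, 482.0, 399.0, 330.0, 0.0 cfs.
The maximum is 1029.0 cfs, occurring at the reading for t = 2 h.

Q_p = 1029.0 cfs at t = 2 h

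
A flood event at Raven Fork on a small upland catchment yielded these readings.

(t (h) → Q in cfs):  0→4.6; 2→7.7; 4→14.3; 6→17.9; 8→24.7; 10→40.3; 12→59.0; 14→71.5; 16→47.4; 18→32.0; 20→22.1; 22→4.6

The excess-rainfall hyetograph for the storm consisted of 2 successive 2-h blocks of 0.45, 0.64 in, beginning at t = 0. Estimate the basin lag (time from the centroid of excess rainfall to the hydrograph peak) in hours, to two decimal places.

Centroid of excess rainfall: t_c = Σ P_i·t̄_i / ΣP_i = 2.1743 h (block centres at 1, 3 h).
Hydrograph peak occurs at t = 14 h, so basin lag t_L = 14 − 2.1743 = 11.83 h.

t_L ≈ 11.83 h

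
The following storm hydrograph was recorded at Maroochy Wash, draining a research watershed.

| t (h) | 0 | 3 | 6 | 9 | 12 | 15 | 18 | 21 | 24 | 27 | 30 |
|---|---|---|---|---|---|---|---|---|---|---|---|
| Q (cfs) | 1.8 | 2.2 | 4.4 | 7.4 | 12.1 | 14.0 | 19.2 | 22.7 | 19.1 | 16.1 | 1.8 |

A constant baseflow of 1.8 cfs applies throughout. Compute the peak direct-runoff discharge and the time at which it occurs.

Subtracting baseflow gives direct-runoff ordinates: 0.0, 0.4, 2.6, 5.6, 10.3, 12.2, 17.4, 20.9, 17.3, 14.3, 0.0 cfs.
The maximum is 20.9 cfs, occurring at the reading for t = 21 h.

Q_p = 20.9 cfs at t = 21 h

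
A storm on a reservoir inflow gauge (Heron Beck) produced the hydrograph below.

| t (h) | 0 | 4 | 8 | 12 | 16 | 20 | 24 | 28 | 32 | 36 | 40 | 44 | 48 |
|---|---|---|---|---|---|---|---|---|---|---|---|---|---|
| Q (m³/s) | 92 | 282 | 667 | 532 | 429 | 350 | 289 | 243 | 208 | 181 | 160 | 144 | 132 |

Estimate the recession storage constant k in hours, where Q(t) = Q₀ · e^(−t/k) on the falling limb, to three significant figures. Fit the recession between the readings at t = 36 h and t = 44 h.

k ≈ 35.0 h

On the falling limb, Q drops from 181 to 144 m³/s between t = 36 h and t = 44 h (Δt = 8 h).
k = −Δt / ln(Q₂/Q₁) = −8 / ln(144/181) = 35.0 h.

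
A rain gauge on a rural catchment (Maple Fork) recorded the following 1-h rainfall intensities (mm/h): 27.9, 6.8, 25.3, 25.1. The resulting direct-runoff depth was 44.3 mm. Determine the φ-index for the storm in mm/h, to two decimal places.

Only the 3 blocks with intensity above φ contribute runoff: 27.9, 25.3, 25.1 mm/h.
Σ(I−φ)·Δt = d  ⇒  (27.9+25.3+25.1 − 3φ)·1 = 44.3
φ = (78.30 − 44.3/1) / 3 = 11.33 mm/h.

φ ≈ 11.33 mm/h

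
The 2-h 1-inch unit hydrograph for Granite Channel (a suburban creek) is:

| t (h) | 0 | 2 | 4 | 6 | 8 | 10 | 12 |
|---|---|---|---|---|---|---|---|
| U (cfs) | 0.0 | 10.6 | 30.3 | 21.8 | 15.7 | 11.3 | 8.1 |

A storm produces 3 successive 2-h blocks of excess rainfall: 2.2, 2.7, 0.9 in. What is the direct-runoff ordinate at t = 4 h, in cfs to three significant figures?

By discrete convolution, Q_j = Σ (P_i / 1 in) · U_{j−i}.
At t = 4 h (j=2): Q = (2.2/1)·30.3 + (2.7/1)·10.6 + (0.9/1)·0.0 = 95.3 cfs.

Q ≈ 95.3 cfs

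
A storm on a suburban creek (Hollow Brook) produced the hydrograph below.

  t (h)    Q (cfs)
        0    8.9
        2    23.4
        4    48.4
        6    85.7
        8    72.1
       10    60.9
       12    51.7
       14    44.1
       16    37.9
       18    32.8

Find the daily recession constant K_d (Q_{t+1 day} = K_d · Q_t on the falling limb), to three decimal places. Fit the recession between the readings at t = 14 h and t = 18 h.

Between t = 14 h and t = 18 h the flow falls from 44.1 to 32.8 cfs over 2×2 h = 4 h.
Per-interval ratio K = (32.8/44.1)^(1/2) = 0.8624; K_d = K^(24/2) = 0.169.

K_d ≈ 0.169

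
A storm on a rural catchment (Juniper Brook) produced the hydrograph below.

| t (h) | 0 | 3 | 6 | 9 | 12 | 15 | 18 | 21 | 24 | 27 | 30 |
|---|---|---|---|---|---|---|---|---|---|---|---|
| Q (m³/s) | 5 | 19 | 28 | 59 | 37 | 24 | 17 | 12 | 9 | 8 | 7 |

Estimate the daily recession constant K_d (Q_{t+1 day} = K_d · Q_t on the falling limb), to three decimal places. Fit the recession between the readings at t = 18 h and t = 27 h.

K_d ≈ 0.134

Between t = 18 h and t = 27 h the flow falls from 17 to 8 m³/s over 3×3 h = 9 h.
Per-interval ratio K = (8/17)^(1/3) = 0.7778; K_d = K^(24/3) = 0.134.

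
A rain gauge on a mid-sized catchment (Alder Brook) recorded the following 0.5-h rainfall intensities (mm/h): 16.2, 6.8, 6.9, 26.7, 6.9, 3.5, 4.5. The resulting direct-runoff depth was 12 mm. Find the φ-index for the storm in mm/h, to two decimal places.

φ ≈ 9.45 mm/h

Only the 2 blocks with intensity above φ contribute runoff: 16.2, 26.7 mm/h.
Σ(I−φ)·Δt = d  ⇒  (16.2+26.7 − 2φ)·0.5 = 12
φ = (42.90 − 12/0.5) / 2 = 9.45 mm/h.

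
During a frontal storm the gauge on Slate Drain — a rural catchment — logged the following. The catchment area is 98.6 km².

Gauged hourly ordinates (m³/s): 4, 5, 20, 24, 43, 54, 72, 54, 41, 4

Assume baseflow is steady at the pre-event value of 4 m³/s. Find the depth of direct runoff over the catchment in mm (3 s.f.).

Direct runoff: 0.0, 1.0, 16.0, 20.0, 39.0, 50.0, 68.0, 50.0, 37.0, 0.0 m³/s; ΣQ_DR = 281.0 m³/s.
V = ΣQ_DR · Δt = 281.0 × 3600 s = 1.012 × 10^6 m³.
Over A = 98.6 km², depth = V / A = 10.3 mm.

d ≈ 10.3 mm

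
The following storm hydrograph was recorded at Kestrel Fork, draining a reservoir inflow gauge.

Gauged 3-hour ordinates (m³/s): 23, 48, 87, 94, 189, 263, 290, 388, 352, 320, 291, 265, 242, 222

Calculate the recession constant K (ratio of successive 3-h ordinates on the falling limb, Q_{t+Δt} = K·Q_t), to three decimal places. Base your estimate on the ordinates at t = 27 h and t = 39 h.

Using the recession-limb readings at t = 27 h and t = 39 h: Q falls from 320 to 222 m³/s over 4 intervals.
K = (Q₂/Q₁)^(1/4) = (222/320)^(1/4) = 0.913.

K ≈ 0.913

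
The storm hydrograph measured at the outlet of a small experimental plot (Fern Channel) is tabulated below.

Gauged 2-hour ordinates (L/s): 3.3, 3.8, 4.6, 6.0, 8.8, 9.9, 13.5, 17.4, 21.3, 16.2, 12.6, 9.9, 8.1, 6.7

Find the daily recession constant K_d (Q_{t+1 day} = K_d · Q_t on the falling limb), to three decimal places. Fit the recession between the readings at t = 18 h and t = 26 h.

Between t = 18 h and t = 26 h the flow falls from 16.2 to 6.7 L/s over 4×2 h = 8 h.
Per-interval ratio K = (6.7/16.2)^(1/4) = 0.8019; K_d = K^(24/2) = 0.071.

K_d ≈ 0.071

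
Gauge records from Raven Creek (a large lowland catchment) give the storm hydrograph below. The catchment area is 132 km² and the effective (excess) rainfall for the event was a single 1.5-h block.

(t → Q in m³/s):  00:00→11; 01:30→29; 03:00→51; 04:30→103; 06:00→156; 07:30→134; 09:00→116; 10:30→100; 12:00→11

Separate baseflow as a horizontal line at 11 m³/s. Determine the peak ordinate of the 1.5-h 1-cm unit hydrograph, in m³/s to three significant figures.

Direct runoff: 0.0, 18.0, 40.0, 92.0, 145.0, 123.0, 105.0, 89.0, 0.0 m³/s; ΣQ_DR = 612.0 m³/s, peak = 145.0 m³/s.
Runoff depth d = ΣQ_DR·Δt / A = 612.0 × 5400 / (132 km²) = 25.04 mm.
The 1-cm UH is the DRH scaled by (10 mm)/d, so U_p = 145.0 × 10/25.04 = 57.9 m³/s.

U_p ≈ 57.9 m³/s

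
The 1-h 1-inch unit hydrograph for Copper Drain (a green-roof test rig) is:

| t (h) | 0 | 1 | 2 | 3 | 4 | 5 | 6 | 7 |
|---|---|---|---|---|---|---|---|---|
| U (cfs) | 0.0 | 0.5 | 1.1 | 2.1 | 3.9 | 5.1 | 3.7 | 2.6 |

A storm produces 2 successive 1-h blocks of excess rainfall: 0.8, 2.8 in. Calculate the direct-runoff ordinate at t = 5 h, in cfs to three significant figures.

By discrete convolution, Q_j = Σ (P_i / 1 in) · U_{j−i}.
At t = 5 h (j=5): Q = (0.8/1)·5.1 + (2.8/1)·3.9 = 15.0 cfs.

Q ≈ 15.0 cfs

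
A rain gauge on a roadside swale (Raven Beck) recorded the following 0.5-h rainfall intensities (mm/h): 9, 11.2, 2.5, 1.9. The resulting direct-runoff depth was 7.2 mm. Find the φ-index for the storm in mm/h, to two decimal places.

Only the 2 blocks with intensity above φ contribute runoff: 9, 11.2 mm/h.
Σ(I−φ)·Δt = d  ⇒  (9+11.2 − 2φ)·0.5 = 7.2
φ = (20.20 − 7.2/0.5) / 2 = 2.90 mm/h.

φ ≈ 2.90 mm/h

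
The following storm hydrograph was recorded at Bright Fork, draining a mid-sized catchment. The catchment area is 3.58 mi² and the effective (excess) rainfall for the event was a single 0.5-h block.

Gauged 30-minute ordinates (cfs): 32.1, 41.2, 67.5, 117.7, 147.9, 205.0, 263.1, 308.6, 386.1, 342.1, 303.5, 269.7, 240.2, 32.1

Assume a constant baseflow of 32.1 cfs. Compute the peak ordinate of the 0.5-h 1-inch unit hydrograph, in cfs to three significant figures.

U_p ≈ 709 cfs

Direct runoff: 0.0, 9.1, 35.4, 85.6, 115.8, 172.9, 231.0, 276.5, 354.0, 310.0, 271.4, 237.6, 208.1, 0.0 cfs; ΣQ_DR = 2307 cfs, peak = 354.0 cfs.
Runoff depth d = ΣQ_DR·Δt / A = 2307 × 1800 / (3.58 mi²) = 0.4994 in.
The 1-inch UH is the DRH scaled by (1 in)/d, so U_p = 354.0 × 1/0.4994 = 709 cfs.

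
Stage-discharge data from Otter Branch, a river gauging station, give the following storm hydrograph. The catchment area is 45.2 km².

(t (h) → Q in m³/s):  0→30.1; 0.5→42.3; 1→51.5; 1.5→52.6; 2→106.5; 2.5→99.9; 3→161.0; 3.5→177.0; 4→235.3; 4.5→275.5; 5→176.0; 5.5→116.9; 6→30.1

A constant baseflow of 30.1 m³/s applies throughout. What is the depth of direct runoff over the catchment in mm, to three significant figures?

d ≈ 46.3 mm

Direct runoff: 0.0, 12.2, 21.4, 22.5, 76.4, 69.8, 130.9, 146.9, 205.2, 245.4, 145.9, 86.8, 0.0 m³/s; ΣQ_DR = 1163 m³/s.
V = ΣQ_DR · Δt = 1163 × 1800 s = 2.094 × 10^6 m³.
Over A = 45.2 km², depth = V / A = 46.3 mm.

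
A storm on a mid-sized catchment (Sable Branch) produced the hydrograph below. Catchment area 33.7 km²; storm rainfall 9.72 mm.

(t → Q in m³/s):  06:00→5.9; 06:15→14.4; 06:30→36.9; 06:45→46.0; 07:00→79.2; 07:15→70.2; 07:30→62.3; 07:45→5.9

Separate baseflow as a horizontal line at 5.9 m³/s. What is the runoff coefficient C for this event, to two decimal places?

ΣQ_DR = 273.6 m³/s; V = ΣQ_DR·Δt = 2.462 × 10^5 m³.
Runoff depth d = V / A = 7.307 mm.
C = d / P = 7.307 / 9.72 = 0.75.

C ≈ 0.75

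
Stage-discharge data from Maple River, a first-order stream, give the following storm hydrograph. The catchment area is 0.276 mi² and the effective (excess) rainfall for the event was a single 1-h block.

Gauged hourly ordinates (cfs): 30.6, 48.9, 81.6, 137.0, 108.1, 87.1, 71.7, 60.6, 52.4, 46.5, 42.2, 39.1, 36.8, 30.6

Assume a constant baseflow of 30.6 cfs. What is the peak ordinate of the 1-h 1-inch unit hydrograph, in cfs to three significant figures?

Direct runoff: 0.0, 18.3, 51.0, 106.4, 77.5, 56.5, 41.1, 30.0, 21.8, 15.9, 11.6, 8.5, 6.2, 0.0 cfs; ΣQ_DR = 444.8 cfs, peak = 106.4 cfs.
Runoff depth d = ΣQ_DR·Δt / A = 444.8 × 3600 / (0.276 mi²) = 2.497 in.
The 1-inch UH is the DRH scaled by (1 in)/d, so U_p = 106.4 × 1/2.497 = 42.6 cfs.

U_p ≈ 42.6 cfs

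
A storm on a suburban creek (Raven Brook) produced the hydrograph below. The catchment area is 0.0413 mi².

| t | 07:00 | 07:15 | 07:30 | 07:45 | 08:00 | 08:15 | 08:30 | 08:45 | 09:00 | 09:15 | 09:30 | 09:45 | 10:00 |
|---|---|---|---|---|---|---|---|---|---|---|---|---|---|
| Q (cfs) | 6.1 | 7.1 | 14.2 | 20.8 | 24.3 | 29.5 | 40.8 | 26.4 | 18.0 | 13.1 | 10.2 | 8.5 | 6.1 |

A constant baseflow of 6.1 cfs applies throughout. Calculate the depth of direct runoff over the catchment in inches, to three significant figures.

d ≈ 1.37 in

Direct runoff: 0.0, 1.0, 8.1, 14.7, 18.2, 23.4, 34.7, 20.3, 11.9, 7.0, 4.1, 2.4, 0.0 cfs; ΣQ_DR = 145.8 cfs.
V = ΣQ_DR · Δt = 145.8 × 900 s = 1.312 × 10^5 ft³.
Over A = 0.0413 mi², depth = V / A = 1.37 in.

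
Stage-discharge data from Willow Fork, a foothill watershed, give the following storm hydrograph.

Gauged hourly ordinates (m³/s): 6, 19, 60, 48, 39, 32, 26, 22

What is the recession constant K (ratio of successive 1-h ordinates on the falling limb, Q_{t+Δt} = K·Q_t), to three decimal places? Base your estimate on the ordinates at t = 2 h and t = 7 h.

K ≈ 0.818

Using the recession-limb readings at t = 2 h and t = 7 h: Q falls from 60 to 22 m³/s over 5 intervals.
K = (Q₂/Q₁)^(1/5) = (22/60)^(1/5) = 0.818.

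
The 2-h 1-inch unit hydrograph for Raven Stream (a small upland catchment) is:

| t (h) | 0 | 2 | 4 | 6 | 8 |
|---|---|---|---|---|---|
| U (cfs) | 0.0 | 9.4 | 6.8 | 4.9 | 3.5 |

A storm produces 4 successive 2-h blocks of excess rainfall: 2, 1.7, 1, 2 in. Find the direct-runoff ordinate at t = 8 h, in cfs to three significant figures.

By discrete convolution, Q_j = Σ (P_i / 1 in) · U_{j−i}.
At t = 8 h (j=4): Q = (2/1)·3.5 + (1.7/1)·4.9 + (1/1)·6.8 + (2/1)·9.4 = 40.9 cfs.

Q ≈ 40.9 cfs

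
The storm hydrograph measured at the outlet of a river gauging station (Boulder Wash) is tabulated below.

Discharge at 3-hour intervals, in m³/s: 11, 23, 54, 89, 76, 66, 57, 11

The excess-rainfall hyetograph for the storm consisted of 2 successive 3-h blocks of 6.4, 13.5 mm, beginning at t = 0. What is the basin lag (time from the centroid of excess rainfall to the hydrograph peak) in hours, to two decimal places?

Centroid of excess rainfall: t_c = Σ P_i·t̄_i / ΣP_i = 3.5352 h (block centres at 1.5, 4.5 h).
Hydrograph peak occurs at t = 9 h, so basin lag t_L = 9 − 3.5352 = 5.46 h.

t_L ≈ 5.46 h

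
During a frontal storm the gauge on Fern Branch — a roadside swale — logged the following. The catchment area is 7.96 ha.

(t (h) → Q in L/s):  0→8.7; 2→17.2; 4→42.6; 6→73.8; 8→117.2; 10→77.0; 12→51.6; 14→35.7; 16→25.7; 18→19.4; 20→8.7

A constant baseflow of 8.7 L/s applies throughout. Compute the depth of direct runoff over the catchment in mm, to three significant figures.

Direct runoff: 0.0, 8.5, 33.9, 65.1, 108.5, 68.3, 42.9, 27.0, 17.0, 10.7, 0.0 L/s; ΣQ_DR = 381.9 L/s.
V = ΣQ_DR · Δt = 381.9 × 7200 s = 2.750 × 10^6 L.
Over A = 7.96 ha, depth = V / A = 34.5 mm.

d ≈ 34.5 mm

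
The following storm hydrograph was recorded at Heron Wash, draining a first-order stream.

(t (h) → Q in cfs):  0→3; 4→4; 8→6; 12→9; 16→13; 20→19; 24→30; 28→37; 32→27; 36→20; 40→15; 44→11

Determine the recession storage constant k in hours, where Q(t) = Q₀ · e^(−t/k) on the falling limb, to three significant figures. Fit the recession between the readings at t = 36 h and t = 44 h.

k ≈ 13.4 h

On the falling limb, Q drops from 20 to 11 cfs between t = 36 h and t = 44 h (Δt = 8 h).
k = −Δt / ln(Q₂/Q₁) = −8 / ln(11/20) = 13.4 h.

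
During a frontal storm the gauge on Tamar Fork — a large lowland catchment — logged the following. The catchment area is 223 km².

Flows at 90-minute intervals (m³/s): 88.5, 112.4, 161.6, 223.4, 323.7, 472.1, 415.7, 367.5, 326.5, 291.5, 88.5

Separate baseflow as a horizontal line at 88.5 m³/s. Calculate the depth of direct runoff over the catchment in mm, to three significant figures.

d ≈ 46.0 mm

Direct runoff: 0.0, 23.9, 73.1, 134.9, 235.2, 383.6, 327.2, 279.0, 238.0, 203.0, 0.0 m³/s; ΣQ_DR = 1898 m³/s.
V = ΣQ_DR · Δt = 1898 × 5400 s = 1.025 × 10^7 m³.
Over A = 223 km², depth = V / A = 46.0 mm.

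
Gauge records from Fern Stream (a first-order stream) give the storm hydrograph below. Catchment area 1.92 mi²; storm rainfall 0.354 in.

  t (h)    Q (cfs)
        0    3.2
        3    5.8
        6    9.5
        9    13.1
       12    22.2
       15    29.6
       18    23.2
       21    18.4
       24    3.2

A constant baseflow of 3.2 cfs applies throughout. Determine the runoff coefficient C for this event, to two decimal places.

ΣQ_DR = 99.40 cfs; V = ΣQ_DR·Δt = 1.074 × 10^6 ft³.
Runoff depth d = V / A = 0.2407 in.
C = d / P = 0.2407 / 0.354 = 0.68.

C ≈ 0.68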